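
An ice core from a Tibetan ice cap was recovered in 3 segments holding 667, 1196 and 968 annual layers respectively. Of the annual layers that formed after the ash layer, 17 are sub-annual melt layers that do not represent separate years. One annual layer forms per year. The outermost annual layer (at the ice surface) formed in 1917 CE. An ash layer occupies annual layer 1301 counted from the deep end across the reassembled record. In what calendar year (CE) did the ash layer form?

Total annual layers = 667 + 1196 + 968 = 2831.
Between annual layer 1301 and the ice surface there are 2831 − 1301 = 1530 annual layers.
Excluding 17 false annual layers: 1530 − 17 = 1513.
The annual layer at the ice surface is 1917 CE, so the ash layer dates to 1917 − 1513 = 404 CE.

404 CE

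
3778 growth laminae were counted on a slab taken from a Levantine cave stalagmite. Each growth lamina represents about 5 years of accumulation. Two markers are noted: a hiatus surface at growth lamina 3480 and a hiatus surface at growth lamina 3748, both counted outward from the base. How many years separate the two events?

1340 yr

Separation: 3748 − 3480 = 268 growth laminae.
Multiplying by 5 years per growth lamina: 268 × 5 = 1340 years.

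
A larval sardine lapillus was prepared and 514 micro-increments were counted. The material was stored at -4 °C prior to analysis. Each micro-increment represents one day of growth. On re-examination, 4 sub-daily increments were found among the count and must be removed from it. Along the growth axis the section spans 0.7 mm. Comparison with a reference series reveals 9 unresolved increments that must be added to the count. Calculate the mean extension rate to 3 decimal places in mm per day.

0.001 mm per day

True micro-increment count = 514 − 4 + 9 = 519.
0.7 mm over 519 days gives 0.7 / 519 ≈ 0.001 mm per day.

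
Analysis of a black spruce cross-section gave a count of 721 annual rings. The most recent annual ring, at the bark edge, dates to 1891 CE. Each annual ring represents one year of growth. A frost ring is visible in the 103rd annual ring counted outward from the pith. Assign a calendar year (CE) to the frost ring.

1273 CE

The frost ring sits at annual ring 103 from the pith, so 721 − 103 = 618 annual rings formed after it.
The annual ring at the bark edge is 1891 CE, so the frost ring dates to 1891 − 618 = 1273 CE.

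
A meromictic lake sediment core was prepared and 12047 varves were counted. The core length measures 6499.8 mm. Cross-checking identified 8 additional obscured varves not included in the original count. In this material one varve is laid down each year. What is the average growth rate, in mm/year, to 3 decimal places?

0.539 mm/year

Adjusted count: 12047 + 8 = 12055 varves.
Extension rate ≈ 6499.8 / 12055 = 0.539 mm/year.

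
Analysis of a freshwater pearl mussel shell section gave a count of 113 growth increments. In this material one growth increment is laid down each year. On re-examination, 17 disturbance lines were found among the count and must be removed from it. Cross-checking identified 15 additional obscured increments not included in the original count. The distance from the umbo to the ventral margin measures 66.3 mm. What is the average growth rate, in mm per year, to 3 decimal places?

0.597 mm per year

Adjusted count: 113 − 17 + 15 = 111 growth increments.
Mean rate = 66.3 mm / 111 years ≈ 0.597 mm per year.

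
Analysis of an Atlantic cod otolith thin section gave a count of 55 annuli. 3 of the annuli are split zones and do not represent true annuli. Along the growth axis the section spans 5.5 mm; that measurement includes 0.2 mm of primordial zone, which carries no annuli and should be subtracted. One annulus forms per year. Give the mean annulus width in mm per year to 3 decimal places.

Correcting the raw count gives 55 − 3 = 52 true annuli.
Net length = 5.5 − 0.2 = 5.3 mm.
5.3 mm over 52 years gives 5.3 / 52 ≈ 0.102 mm per year.

0.102 mm per year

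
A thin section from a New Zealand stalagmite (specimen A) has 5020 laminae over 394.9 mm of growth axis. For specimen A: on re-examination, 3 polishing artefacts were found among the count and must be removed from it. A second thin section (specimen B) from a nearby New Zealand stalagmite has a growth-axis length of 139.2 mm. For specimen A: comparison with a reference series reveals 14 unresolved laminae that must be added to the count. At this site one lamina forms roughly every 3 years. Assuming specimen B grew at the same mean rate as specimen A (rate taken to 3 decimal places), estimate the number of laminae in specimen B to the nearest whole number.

Specimen A: after corrections the count is 5020 − 3 + 14 = 5031 laminae.
Specimen A: 5031 laminae at 3 years each span 5031 × 3 = 15093 years.
A: Extension rate ≈ 394.9 / 15093 = 0.026 mm/yr.
Specimen B: 139.2 mm / 0.026 mm per year = 5353.85 years; at 3 years per lamina that is 5353.85 / 3 ≈ 1785 laminae.

1785 laminae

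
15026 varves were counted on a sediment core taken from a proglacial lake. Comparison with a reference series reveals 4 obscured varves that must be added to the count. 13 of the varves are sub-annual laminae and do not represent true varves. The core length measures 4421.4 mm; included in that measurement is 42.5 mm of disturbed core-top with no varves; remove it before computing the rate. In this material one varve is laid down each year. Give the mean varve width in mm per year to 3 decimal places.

0.292 mm per year

Correcting the raw count gives 15026 − 13 + 4 = 15017 true varves.
Net length = 4421.4 − 42.5 = 4378.9 mm.
4378.9 mm over 15017 years gives 4378.9 / 15017 ≈ 0.292 mm per year.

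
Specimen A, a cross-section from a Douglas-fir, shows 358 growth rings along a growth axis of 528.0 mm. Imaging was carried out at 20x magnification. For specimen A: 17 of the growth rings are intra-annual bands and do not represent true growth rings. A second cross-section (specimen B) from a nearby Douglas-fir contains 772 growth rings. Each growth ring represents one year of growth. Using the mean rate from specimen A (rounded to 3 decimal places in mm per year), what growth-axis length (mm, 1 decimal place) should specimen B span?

1195.1 mm

Specimen A: after corrections the count is 358 − 17 = 341 growth rings.
A: Extension rate ≈ 528.0 / 341 = 1.548 mm per year.
Length of B = 1.548 × 772 = 1195.1 mm.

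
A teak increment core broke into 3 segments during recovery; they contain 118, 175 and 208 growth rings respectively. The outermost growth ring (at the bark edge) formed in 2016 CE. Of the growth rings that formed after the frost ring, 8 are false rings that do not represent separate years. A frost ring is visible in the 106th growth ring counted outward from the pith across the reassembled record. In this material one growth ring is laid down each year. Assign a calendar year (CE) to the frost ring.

1629 CE

Total growth rings = 118 + 175 + 208 = 501.
The frost ring sits at growth ring 106 from the pith, so 501 − 106 = 395 growth rings formed after it.
Excluding 8 false growth rings: 395 − 8 = 387.
2016 − 387 = 1629 CE.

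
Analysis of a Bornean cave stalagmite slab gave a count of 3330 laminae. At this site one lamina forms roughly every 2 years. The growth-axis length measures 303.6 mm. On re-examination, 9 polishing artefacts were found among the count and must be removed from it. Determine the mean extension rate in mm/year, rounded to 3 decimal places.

0.046 mm/year

Adjusted count: 3330 − 9 = 3321 laminae.
Multiplying by 2 years per lamina: 3321 × 2 = 6642 years.
Mean rate = 303.6 mm / 6642 years ≈ 0.046 mm/year.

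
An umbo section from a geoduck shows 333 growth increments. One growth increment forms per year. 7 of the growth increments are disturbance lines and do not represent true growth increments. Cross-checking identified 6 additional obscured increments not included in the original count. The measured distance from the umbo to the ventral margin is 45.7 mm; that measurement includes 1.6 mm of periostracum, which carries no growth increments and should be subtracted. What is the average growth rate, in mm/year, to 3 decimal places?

After corrections the count is 333 − 7 + 6 = 332 growth increments.
The growth record spans 45.7 − 1.6 = 44.1 mm.
44.1 mm over 332 years gives 44.1 / 332 ≈ 0.133 mm/year.

0.133 mm/year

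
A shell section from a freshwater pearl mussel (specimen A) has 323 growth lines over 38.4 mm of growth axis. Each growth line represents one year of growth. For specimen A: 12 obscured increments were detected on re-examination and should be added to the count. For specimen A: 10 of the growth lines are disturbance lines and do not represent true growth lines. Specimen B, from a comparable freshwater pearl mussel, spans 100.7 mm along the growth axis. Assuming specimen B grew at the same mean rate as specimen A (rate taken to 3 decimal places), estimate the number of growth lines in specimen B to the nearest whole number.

Specimen A: true growth line count = 323 − 10 + 12 = 325.
A: Mean rate = 38.4 mm / 325 years ≈ 0.118 mm/yr.
For B, 100.7 / 0.118 = 853.39 years ≈ 853 growth lines.

853 growth lines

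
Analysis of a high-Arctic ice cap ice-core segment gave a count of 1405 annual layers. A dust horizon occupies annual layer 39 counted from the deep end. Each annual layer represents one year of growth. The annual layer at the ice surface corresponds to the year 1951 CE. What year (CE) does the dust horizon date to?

The dust horizon sits at annual layer 39 from the deep end, so 1405 − 39 = 1366 annual layers formed after it.
1951 − 1366 = 585 CE.

585 CE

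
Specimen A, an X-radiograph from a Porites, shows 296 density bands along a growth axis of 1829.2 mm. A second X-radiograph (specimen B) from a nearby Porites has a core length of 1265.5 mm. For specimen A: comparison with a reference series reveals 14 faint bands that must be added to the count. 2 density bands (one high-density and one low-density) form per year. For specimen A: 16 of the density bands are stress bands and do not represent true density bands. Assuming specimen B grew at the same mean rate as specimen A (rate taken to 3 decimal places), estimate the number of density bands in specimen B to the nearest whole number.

Specimen A: adjusted count: 296 − 16 + 14 = 294 density bands.
Specimen A: 294 density bands at 2 per year is 294 / 2 = 147 years.
A: Extension rate ≈ 1829.2 / 147 = 12.444 mm/yr.
B spans 1265.5 / 12.444 = 101.70 years; at 2 density bands per year that is 101.70 × 2 ≈ 203 density bands.

203 density bands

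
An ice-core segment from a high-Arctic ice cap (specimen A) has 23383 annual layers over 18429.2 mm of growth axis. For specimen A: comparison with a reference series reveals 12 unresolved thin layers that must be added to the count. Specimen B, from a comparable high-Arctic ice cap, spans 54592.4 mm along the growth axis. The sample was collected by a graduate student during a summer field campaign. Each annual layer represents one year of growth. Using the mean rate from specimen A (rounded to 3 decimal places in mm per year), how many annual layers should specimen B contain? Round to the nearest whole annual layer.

69280 annual layers

Specimen A: adjusted count: 23383 + 12 = 23395 annual layers.
A: 18429.2 mm over 23395 years gives 18429.2 / 23395 ≈ 0.788 mm/yr.
For B, 54592.4 / 0.788 = 69279.70 years ≈ 69280 annual layers.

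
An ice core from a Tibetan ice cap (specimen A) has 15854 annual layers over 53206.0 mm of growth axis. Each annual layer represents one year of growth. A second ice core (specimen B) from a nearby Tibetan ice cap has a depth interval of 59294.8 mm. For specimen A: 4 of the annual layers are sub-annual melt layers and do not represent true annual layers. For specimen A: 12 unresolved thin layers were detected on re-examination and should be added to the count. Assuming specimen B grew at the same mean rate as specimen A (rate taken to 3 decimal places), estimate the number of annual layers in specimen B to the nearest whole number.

17679 annual layers

Specimen A: adjusted count: 15854 − 4 + 12 = 15862 annual layers.
A: Mean rate = 53206.0 mm / 15862 years ≈ 3.354 mm/year.
B spans 59294.8 / 3.354 = 17678.83 years ≈ 17679 annual layers.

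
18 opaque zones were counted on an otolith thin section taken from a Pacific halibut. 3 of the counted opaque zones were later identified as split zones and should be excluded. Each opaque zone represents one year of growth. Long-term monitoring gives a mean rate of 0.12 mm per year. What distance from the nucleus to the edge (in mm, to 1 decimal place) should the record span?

True opaque zone count = 18 − 3 = 15.
15 years at 0.12 mm/year gives 0.12 × 15 = 1.8 mm.

1.8 mm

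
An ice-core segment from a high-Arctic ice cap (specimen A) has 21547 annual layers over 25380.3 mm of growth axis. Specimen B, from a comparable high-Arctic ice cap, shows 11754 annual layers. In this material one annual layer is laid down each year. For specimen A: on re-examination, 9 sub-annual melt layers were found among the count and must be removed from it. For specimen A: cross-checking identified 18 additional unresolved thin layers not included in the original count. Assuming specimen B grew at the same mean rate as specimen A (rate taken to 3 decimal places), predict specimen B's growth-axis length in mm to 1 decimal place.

13834.5 mm

Specimen A: correcting the raw count gives 21547 − 9 + 18 = 21556 true annual layers.
A: 25380.3 mm over 21556 years gives 25380.3 / 21556 ≈ 1.177 mm per year.
For B, 1.177 mm/year × 11754 years = 13834.5 mm.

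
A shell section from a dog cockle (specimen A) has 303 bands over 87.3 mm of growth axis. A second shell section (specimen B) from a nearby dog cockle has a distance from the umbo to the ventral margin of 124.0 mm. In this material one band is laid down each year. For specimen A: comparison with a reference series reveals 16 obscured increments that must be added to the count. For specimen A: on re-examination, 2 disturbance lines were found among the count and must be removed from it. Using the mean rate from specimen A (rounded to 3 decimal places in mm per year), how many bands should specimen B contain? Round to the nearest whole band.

Specimen A: adjusted count: 303 − 2 + 16 = 317 bands.
A: Mean rate = 87.3 mm / 317 years ≈ 0.275 mm per year.
Specimen B: 124.0 mm / 0.275 mm per year = 450.91 years ≈ 451 bands.

451 bands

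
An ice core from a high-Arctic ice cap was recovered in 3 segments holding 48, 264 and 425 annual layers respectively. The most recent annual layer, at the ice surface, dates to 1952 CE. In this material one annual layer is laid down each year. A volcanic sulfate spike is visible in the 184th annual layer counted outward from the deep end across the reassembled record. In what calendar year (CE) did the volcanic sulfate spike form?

Total annual layers = 48 + 264 + 425 = 737.
The volcanic sulfate spike sits at annual layer 184 from the deep end, so 737 − 184 = 553 annual layers formed after it.
The annual layer at the ice surface is 1952 CE, so the volcanic sulfate spike dates to 1952 − 553 = 1399 CE.

1399 CE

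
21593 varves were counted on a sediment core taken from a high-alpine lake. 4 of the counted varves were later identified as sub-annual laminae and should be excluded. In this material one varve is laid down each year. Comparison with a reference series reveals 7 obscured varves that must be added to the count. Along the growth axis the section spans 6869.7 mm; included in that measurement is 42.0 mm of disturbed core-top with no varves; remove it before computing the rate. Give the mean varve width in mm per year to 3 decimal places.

0.316 mm per year

True varve count = 21593 − 4 + 7 = 21596.
Removing the 42.0 mm offcut leaves 6869.7 − 42.0 = 6827.7 mm.
Mean rate = 6827.7 mm / 21596 years ≈ 0.316 mm per year.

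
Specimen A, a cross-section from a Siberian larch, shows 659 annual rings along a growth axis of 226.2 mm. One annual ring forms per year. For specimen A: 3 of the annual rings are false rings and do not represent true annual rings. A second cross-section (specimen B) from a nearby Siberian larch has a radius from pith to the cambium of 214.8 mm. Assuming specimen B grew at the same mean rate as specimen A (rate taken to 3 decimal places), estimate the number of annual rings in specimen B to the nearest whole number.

623 annual rings

Specimen A: after corrections the count is 659 − 3 = 656 annual rings.
A: Extension rate ≈ 226.2 / 656 = 0.345 mm/year.
For B, 214.8 / 0.345 = 622.61 years ≈ 623 annual rings.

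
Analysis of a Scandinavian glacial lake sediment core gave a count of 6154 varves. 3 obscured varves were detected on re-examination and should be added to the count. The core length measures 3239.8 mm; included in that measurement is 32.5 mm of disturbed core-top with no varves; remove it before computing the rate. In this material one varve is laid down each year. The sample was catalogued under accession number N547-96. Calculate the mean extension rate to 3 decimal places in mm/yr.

After corrections the count is 6154 + 3 = 6157 varves.
The growth record spans 3239.8 − 32.5 = 3207.3 mm.
Mean rate = 3207.3 mm / 6157 years ≈ 0.521 mm/yr.

0.521 mm/yr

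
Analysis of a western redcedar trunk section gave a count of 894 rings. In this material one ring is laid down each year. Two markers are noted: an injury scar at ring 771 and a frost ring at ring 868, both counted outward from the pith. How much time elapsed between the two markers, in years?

97 years

868 − 771 = 97 rings lie between the two events.
That is 97 years at one ring per year.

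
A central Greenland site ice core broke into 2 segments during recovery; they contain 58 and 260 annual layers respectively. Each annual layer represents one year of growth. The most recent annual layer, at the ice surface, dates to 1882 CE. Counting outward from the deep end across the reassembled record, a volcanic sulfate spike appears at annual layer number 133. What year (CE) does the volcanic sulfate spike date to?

Total annual layers = 58 + 260 = 318.
318 − 133 = 185 annual layers lie beyond the volcanic sulfate spike toward the ice surface.
1882 − 185 = 1697 CE.

1697 CE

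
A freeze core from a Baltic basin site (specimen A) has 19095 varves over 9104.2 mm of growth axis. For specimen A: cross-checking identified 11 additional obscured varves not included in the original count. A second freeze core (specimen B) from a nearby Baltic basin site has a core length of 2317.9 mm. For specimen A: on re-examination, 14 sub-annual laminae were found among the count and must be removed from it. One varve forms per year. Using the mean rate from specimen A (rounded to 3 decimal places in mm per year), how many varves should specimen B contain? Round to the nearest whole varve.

Specimen A: after corrections the count is 19095 − 14 + 11 = 19092 varves.
A: Mean rate = 9104.2 mm / 19092 years ≈ 0.477 mm/year.
B spans 2317.9 / 0.477 = 4859.33 years ≈ 4859 varves.

4859 varves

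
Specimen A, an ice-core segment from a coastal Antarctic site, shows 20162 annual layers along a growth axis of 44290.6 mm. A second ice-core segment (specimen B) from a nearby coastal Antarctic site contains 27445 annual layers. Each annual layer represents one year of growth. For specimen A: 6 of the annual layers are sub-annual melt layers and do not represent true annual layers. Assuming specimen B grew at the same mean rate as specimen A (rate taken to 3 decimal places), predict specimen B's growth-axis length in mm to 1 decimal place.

Specimen A: adjusted count: 20162 − 6 = 20156 annual layers.
A: Extension rate ≈ 44290.6 / 20156 = 2.197 mm/yr.
Length of B = 2.197 × 27445 = 60296.7 mm.

60296.7 mm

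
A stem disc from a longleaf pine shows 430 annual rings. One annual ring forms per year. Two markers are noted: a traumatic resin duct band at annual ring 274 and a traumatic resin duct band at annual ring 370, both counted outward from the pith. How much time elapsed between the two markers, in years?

The two markers are separated by 370 − 274 = 96 annual rings.
One annual ring per year makes the interval 96 years.

96 yr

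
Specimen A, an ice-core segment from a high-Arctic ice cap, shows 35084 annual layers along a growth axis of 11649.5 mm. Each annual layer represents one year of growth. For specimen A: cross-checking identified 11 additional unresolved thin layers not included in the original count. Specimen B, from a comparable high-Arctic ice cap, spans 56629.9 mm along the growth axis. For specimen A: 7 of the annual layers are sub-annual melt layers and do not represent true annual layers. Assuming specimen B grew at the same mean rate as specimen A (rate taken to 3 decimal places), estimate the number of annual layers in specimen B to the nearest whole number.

Specimen A: correcting the raw count gives 35084 − 7 + 11 = 35088 true annual layers.
A: 11649.5 mm over 35088 years gives 11649.5 / 35088 ≈ 0.332 mm/year.
For B, 56629.9 / 0.332 = 170571.99 years ≈ 170572 annual layers.

170572 annual layers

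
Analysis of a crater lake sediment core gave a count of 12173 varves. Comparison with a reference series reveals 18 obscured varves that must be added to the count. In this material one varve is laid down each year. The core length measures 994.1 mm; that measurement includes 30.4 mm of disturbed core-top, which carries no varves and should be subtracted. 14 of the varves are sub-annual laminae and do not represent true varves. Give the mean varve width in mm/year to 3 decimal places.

0.079 mm/year

Correcting the raw count gives 12173 − 14 + 18 = 12177 true varves.
Removing the 30.4 mm offcut leaves 994.1 − 30.4 = 963.7 mm.
Mean rate = 963.7 mm / 12177 years ≈ 0.079 mm/year.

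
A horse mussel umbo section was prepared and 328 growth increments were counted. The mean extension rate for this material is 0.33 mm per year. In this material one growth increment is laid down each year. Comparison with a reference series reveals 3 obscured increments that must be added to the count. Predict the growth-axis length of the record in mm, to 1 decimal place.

109.2 mm

After corrections the count is 328 + 3 = 331 growth increments.
Predicted length = 0.33 mm/year × 331 years = 109.2 mm.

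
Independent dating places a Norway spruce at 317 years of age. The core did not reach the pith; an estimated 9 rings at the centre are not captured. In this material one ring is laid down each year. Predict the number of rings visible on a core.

Expected rings over 317 years: 317.
317 − 9 missed = 308 rings expected in the prepared section.

308 rings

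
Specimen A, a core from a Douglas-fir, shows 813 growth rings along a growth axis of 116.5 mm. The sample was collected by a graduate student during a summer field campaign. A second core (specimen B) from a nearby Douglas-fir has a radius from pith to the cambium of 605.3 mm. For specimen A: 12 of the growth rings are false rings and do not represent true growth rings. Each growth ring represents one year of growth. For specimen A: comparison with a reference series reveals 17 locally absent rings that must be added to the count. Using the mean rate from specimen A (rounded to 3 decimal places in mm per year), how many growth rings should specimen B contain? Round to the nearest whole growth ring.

Specimen A: after corrections the count is 813 − 12 + 17 = 818 growth rings.
A: 116.5 mm over 818 years gives 116.5 / 818 ≈ 0.142 mm per year.
For B, 605.3 / 0.142 = 4262.68 years ≈ 4263 growth rings.

4263 growth rings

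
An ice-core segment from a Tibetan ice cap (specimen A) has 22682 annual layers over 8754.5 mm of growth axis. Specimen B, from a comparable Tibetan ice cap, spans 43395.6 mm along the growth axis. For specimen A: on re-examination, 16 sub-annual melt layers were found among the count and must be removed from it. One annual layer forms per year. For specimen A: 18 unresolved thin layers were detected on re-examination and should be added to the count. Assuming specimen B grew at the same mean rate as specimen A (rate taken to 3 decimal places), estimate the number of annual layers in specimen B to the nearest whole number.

Specimen A: after corrections the count is 22682 − 16 + 18 = 22684 annual layers.
A: Extension rate ≈ 8754.5 / 22684 = 0.386 mm per year.
For B, 43395.6 / 0.386 = 112423.83 years ≈ 112424 annual layers.

112424 annual layers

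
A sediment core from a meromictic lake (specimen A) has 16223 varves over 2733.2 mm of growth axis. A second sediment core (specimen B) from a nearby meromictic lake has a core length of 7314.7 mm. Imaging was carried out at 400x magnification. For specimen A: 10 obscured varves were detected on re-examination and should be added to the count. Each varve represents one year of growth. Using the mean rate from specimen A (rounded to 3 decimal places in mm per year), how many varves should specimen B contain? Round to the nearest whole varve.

43540 varves

Specimen A: true varve count = 16223 + 10 = 16233.
A: 2733.2 mm over 16233 years gives 2733.2 / 16233 ≈ 0.168 mm/yr.
Specimen B: 7314.7 mm / 0.168 mm per year = 43539.88 years ≈ 43540 varves.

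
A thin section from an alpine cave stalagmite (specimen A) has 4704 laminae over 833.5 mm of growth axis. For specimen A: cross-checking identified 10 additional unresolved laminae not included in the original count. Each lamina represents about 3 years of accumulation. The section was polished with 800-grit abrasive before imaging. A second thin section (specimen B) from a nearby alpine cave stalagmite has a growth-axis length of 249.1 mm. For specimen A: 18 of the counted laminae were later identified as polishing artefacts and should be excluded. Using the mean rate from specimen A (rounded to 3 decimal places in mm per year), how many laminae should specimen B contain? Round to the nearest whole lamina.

1407 laminae

Specimen A: after corrections the count is 4704 − 18 + 10 = 4696 laminae.
Specimen A: multiplying by 3 years per lamina: 4696 × 3 = 14088 years.
A: 833.5 mm over 14088 years gives 833.5 / 14088 ≈ 0.059 mm/year.
For B, 249.1 / 0.059 = 4222.03 years; at 3 years per lamina that is 4222.03 / 3 ≈ 1407 laminae.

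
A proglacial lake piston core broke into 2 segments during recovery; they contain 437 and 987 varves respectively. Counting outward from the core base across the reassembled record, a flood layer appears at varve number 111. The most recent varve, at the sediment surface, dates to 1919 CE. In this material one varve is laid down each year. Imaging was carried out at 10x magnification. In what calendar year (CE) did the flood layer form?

606 CE

Total varves = 437 + 987 = 1424.
The flood layer sits at varve 111 from the core base, so 1424 − 111 = 1313 varves formed after it.
The varve at the sediment surface is 1919 CE, so the flood layer dates to 1919 − 1313 = 606 CE.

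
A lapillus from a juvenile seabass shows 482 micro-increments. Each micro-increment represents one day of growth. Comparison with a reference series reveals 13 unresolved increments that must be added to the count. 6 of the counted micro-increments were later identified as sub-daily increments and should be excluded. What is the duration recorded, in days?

Correcting the raw count gives 482 − 6 + 13 = 489 true micro-increments.
With a one-to-one micro-increment periodicity this is 489 days.

489 days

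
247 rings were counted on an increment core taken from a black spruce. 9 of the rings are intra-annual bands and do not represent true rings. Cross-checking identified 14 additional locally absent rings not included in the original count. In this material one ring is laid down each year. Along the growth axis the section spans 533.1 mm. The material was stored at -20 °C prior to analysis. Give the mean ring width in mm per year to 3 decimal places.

After corrections the count is 247 − 9 + 14 = 252 rings.
533.1 mm over 252 years gives 533.1 / 252 ≈ 2.115 mm per year.

2.115 mm per year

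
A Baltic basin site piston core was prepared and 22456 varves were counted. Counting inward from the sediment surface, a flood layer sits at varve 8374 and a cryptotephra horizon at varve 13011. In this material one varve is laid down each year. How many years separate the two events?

4637 yr

The two markers are separated by 13011 − 8374 = 4637 varves.
That is 4637 years at one varve per year.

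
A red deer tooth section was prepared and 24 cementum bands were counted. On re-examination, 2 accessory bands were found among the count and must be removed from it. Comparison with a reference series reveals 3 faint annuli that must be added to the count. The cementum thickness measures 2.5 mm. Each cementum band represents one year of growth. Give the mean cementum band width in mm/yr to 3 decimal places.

Adjusted count: 24 − 2 + 3 = 25 cementum bands.
Extension rate ≈ 2.5 / 25 = 0.100 mm/yr.

0.100 mm/yr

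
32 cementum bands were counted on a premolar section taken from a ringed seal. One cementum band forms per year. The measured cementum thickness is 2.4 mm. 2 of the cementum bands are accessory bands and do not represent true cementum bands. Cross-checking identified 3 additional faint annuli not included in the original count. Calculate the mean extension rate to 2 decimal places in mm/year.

Correcting the raw count gives 32 − 2 + 3 = 33 true cementum bands.
Mean rate = 2.4 mm / 33 years ≈ 0.07 mm/year.

0.07 mm/year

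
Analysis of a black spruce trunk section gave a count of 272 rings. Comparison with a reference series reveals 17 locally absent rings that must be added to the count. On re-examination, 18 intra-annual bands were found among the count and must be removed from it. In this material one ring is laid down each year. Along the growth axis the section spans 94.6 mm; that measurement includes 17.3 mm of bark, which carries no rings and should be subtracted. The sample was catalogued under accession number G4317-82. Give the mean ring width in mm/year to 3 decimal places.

Correcting the raw count gives 272 − 18 + 17 = 271 true rings.
Net length = 94.6 − 17.3 = 77.3 mm.
Mean rate = 77.3 mm / 271 years ≈ 0.285 mm/year.

0.285 mm/year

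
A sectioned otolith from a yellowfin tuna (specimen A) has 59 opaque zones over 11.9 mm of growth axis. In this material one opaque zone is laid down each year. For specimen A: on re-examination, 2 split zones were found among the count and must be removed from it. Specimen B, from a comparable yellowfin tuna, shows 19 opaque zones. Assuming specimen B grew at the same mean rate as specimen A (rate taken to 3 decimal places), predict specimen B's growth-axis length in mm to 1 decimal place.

Specimen A: after corrections the count is 59 − 2 = 57 opaque zones.
A: Extension rate ≈ 11.9 / 57 = 0.209 mm per year.
For B, 0.209 mm/year × 19 years = 4.0 mm.

4.0 mm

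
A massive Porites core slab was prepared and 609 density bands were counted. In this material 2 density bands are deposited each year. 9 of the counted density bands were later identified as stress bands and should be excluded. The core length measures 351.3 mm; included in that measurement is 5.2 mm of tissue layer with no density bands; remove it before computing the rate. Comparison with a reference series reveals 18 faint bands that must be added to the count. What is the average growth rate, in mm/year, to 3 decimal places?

1.120 mm/year

True density band count = 609 − 9 + 18 = 618.
618 density bands at 2 per year is 618 / 2 = 309 years.
The growth record spans 351.3 − 5.2 = 346.1 mm.
Extension rate ≈ 346.1 / 309 = 1.120 mm/year.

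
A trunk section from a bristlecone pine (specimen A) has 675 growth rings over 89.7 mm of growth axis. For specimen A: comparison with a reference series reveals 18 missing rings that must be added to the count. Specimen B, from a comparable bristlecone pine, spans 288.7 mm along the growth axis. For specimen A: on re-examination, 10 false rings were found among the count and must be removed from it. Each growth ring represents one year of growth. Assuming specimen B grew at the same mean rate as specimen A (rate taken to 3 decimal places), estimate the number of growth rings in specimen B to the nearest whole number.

Specimen A: correcting the raw count gives 675 − 10 + 18 = 683 true growth rings.
A: Extension rate ≈ 89.7 / 683 = 0.131 mm/year.
Specimen B: 288.7 mm / 0.131 mm per year = 2203.82 years ≈ 2204 growth rings.

2204 growth rings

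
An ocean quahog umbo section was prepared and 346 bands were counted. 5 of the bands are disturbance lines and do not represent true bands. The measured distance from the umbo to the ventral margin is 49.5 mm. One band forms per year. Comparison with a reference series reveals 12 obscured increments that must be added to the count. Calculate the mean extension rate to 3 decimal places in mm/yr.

0.140 mm/yr

True band count = 346 − 5 + 12 = 353.
Extension rate ≈ 49.5 / 353 = 0.140 mm/yr.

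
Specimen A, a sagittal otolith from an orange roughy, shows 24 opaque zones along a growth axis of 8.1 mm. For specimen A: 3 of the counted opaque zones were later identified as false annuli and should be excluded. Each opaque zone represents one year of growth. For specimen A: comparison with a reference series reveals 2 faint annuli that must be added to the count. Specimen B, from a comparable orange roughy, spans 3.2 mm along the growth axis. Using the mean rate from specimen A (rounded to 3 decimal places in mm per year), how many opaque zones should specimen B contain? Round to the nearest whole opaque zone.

9 opaque zones

Specimen A: after corrections the count is 24 − 3 + 2 = 23 opaque zones.
A: 8.1 mm over 23 years gives 8.1 / 23 ≈ 0.352 mm/yr.
B spans 3.2 / 0.352 = 9.09 years ≈ 9 opaque zones.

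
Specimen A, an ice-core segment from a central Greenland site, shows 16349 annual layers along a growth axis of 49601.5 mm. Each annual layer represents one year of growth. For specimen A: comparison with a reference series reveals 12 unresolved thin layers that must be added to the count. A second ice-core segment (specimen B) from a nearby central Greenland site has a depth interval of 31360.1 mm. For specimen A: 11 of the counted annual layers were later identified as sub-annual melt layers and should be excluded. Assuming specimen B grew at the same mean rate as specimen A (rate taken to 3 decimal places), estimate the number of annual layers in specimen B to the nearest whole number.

10336 annual layers

Specimen A: correcting the raw count gives 16349 − 11 + 12 = 16350 true annual layers.
A: 49601.5 mm over 16350 years gives 49601.5 / 16350 ≈ 3.034 mm/year.
B spans 31360.1 / 3.034 = 10336.22 years ≈ 10336 annual layers.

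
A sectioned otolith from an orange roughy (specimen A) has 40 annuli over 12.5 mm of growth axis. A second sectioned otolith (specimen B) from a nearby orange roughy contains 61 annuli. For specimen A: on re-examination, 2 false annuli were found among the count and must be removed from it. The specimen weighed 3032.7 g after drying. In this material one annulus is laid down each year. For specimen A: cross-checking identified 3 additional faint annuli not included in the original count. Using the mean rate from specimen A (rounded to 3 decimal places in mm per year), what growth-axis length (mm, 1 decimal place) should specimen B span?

Specimen A: adjusted count: 40 − 2 + 3 = 41 annuli.
A: 12.5 mm over 41 years gives 12.5 / 41 ≈ 0.305 mm/year.
Length of B = 0.305 × 61 = 18.6 mm.

18.6 mm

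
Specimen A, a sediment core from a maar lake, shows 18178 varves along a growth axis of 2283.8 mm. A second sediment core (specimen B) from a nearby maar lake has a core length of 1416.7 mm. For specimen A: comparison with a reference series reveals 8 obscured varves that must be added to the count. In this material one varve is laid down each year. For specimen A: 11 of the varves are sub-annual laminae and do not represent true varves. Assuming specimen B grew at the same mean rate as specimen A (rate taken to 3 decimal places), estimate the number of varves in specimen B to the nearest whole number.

Specimen A: correcting the raw count gives 18178 − 11 + 8 = 18175 true varves.
A: 2283.8 mm over 18175 years gives 2283.8 / 18175 ≈ 0.126 mm/year.
B spans 1416.7 / 0.126 = 11243.65 years ≈ 11244 varves.

11244 varves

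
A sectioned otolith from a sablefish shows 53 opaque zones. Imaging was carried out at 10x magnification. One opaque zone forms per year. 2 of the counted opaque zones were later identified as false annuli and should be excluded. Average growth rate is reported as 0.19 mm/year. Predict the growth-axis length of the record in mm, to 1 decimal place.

After corrections the count is 53 − 2 = 51 opaque zones.
Predicted length = 0.19 mm/year × 51 years = 9.7 mm.

9.7 mm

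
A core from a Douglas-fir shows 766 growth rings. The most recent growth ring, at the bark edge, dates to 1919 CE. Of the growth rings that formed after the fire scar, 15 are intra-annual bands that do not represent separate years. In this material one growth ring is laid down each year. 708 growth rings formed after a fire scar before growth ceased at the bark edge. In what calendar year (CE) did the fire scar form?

1226 CE

708 growth rings post-date the fire scar.
708 − 15 false = 693 true growth rings after the fire scar.
1919 − 693 = 1226 CE.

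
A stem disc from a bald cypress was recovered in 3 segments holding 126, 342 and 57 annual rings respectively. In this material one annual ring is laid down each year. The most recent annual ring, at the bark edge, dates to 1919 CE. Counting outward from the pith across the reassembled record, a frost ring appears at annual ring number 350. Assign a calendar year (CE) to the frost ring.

Total annual rings = 126 + 342 + 57 = 525.
525 − 350 = 175 annual rings lie beyond the frost ring toward the bark edge.
Counting back 175 years from 1919 CE places the frost ring in 1919 − 175 = 1744 CE.

1744 CE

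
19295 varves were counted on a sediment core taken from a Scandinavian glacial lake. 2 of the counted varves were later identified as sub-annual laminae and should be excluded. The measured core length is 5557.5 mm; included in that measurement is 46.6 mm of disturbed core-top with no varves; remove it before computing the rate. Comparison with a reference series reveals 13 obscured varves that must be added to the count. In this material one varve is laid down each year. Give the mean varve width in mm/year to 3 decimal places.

0.285 mm/year

Adjusted count: 19295 − 2 + 13 = 19306 varves.
Removing the 46.6 mm offcut leaves 5557.5 − 46.6 = 5510.9 mm.
Mean rate = 5510.9 mm / 19306 years ≈ 0.285 mm/year.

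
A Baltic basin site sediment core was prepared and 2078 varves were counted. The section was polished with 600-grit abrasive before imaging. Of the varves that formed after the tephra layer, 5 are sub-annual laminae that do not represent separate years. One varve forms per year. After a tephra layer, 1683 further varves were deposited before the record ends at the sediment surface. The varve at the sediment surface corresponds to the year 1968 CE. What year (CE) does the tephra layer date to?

290 CE

1683 varves post-date the tephra layer.
Excluding 5 false varves: 1683 − 5 = 1678.
1968 − 1678 = 290 CE.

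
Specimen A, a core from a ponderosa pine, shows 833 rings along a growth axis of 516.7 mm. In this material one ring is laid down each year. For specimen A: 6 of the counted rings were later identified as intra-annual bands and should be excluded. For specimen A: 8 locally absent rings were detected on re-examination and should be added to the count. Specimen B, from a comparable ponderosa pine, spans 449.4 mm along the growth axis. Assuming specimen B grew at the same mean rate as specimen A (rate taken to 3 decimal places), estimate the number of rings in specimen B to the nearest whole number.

726 rings

Specimen A: correcting the raw count gives 833 − 6 + 8 = 835 true rings.
A: 516.7 mm over 835 years gives 516.7 / 835 ≈ 0.619 mm/yr.
Specimen B: 449.4 mm / 0.619 mm per year = 726.01 years ≈ 726 rings.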